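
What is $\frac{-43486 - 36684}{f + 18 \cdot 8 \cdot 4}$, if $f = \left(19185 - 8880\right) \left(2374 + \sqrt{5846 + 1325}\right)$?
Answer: $- \frac{72641876660}{22139162730483} + \frac{91794650 \sqrt{7171}}{66417488191449} \approx -0.0031641$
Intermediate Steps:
$f = 24464070 + 10305 \sqrt{7171}$ ($f = 10305 \left(2374 + \sqrt{7171}\right) = 24464070 + 10305 \sqrt{7171} \approx 2.5337 \cdot 10^{7}$)
$\frac{-43486 - 36684}{f + 18 \cdot 8 \cdot 4} = \frac{-43486 - 36684}{\left(24464070 + 10305 \sqrt{7171}\right) + 18 \cdot 8 \cdot 4} = - \frac{80170}{\left(24464070 + 10305 \sqrt{7171}\right) + 144 \cdot 4} = - \frac{80170}{\left(24464070 + 10305 \sqrt{7171}\right) + 576} = - \frac{80170}{24464646 + 10305 \sqrt{7171}}$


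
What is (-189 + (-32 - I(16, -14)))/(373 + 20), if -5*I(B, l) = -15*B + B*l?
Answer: -523/655 ≈ -0.79847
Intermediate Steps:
I(B, l) = 3*B - B*l/5 (I(B, l) = -(-15*B + B*l)/5 = 3*B - B*l/5)
(-189 + (-32 - I(16, -14)))/(373 + 20) = (-189 + (-32 - 16*(15 - 1*(-14))/5))/(373 + 20) = (-189 + (-32 - 16*(15 + 14)/5))/393 = (-189 + (-32 - 16*29/5))*(1/393) = (-189 + (-32 - 1*464/5))*(1/393) = (-189 + (-32 - 464/5))*(1/393) = (-189 - 624/5)*(1/393) = -1569/5*1/393 = -523/655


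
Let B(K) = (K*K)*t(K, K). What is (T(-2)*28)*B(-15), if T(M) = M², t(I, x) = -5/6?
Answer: -21000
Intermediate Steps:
t(I, x) = -⅚ (t(I, x) = -5*⅙ = -⅚)
B(K) = -5*K²/6 (B(K) = (K*K)*(-⅚) = K²*(-⅚) = -5*K²/6)
(T(-2)*28)*B(-15) = ((-2)²*28)*(-⅚*(-15)²) = (4*28)*(-⅚*225) = 112*(-375/2) = -21000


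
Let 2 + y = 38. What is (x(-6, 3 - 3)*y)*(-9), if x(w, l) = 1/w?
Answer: 54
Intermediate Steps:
y = 36 (y = -2 + 38 = 36)
(x(-6, 3 - 3)*y)*(-9) = (36/(-6))*(-9) = -1/6*36*(-9) = -6*(-9) = 54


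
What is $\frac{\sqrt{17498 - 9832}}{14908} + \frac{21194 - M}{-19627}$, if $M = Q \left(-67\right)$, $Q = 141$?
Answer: $- \frac{30641}{19627} + \frac{\sqrt{7666}}{14908} \approx -1.5553$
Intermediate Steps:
$M = -9447$ ($M = 141 \left(-67\right) = -9447$)
$\frac{\sqrt{17498 - 9832}}{14908} + \frac{21194 - M}{-19627} = \frac{\sqrt{17498 - 9832}}{14908} + \frac{21194 - -9447}{-19627} = \sqrt{7666} \cdot \frac{1}{14908} + \left(21194 + 9447\right) \left(- \frac{1}{19627}\right) = \frac{\sqrt{7666}}{14908} + 30641 \left(- \frac{1}{19627}\right) = \frac{\sqrt{7666}}{14908} - \frac{30641}{19627} = - \frac{30641}{19627} + \frac{\sqrt{7666}}{14908}$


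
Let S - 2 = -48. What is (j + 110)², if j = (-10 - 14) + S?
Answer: 1600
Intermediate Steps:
S = -46 (S = 2 - 48 = -46)
j = -70 (j = (-10 - 14) - 46 = -24 - 46 = -70)
(j + 110)² = (-70 + 110)² = 40² = 1600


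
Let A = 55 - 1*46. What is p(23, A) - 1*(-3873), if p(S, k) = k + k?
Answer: 3891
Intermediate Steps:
A = 9 (A = 55 - 46 = 9)
p(S, k) = 2*k
p(23, A) - 1*(-3873) = 2*9 - 1*(-3873) = 18 + 3873 = 3891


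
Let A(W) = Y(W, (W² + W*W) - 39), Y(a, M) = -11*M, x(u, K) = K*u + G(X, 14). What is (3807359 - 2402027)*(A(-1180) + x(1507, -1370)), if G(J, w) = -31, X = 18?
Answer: -45950129161344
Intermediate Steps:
x(u, K) = -31 + K*u (x(u, K) = K*u - 31 = -31 + K*u)
A(W) = 429 - 22*W² (A(W) = -11*((W² + W*W) - 39) = -11*((W² + W²) - 39) = -11*(2*W² - 39) = -11*(-39 + 2*W²) = 429 - 22*W²)
(3807359 - 2402027)*(A(-1180) + x(1507, -1370)) = (3807359 - 2402027)*((429 - 22*(-1180)²) + (-31 - 1370*1507)) = 1405332*((429 - 22*1392400) + (-31 - 2064590)) = 1405332*((429 - 30632800) - 2064621) = 1405332*(-30632371 - 2064621) = 1405332*(-32696992) = -45950129161344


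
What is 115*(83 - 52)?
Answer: 3565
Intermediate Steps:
115*(83 - 52) = 115*31 = 3565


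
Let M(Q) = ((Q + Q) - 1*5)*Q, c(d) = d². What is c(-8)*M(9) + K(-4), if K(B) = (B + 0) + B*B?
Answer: 7500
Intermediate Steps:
K(B) = B + B²
M(Q) = Q*(-5 + 2*Q) (M(Q) = (2*Q - 5)*Q = (-5 + 2*Q)*Q = Q*(-5 + 2*Q))
c(-8)*M(9) + K(-4) = (-8)²*(9*(-5 + 2*9)) - 4*(1 - 4) = 64*(9*(-5 + 18)) - 4*(-3) = 64*(9*13) + 12 = 64*117 + 12 = 7488 + 12 = 7500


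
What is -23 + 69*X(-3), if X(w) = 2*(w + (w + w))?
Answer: -1265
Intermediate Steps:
X(w) = 6*w (X(w) = 2*(w + 2*w) = 2*(3*w) = 6*w)
-23 + 69*X(-3) = -23 + 69*(6*(-3)) = -23 + 69*(-18) = -23 - 1242 = -1265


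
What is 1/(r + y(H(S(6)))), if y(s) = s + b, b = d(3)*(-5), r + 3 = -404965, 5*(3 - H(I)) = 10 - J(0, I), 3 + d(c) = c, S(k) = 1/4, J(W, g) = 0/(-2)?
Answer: -1/404967 ≈ -2.4693e-6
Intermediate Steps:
J(W, g) = 0 (J(W, g) = 0*(-1/2) = 0)
S(k) = 1/4
d(c) = -3 + c
H(I) = 1 (H(I) = 3 - (10 - 1*0)/5 = 3 - (10 + 0)/5 = 3 - 1/5*10 = 3 - 2 = 1)
r = -404968 (r = -3 - 404965 = -404968)
b = 0 (b = (-3 + 3)*(-5) = 0*(-5) = 0)
y(s) = s (y(s) = s + 0 = s)
1/(r + y(H(S(6)))) = 1/(-404968 + 1) = 1/(-404967) = -1/404967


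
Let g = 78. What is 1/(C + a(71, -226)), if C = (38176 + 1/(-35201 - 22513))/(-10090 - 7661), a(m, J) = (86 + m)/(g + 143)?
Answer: -226410348294/326083464925 ≈ -0.69433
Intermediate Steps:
a(m, J) = 86/221 + m/221 (a(m, J) = (86 + m)/(78 + 143) = (86 + m)/221 = (86 + m)*(1/221) = 86/221 + m/221)
C = -2203289663/1024481214 (C = (38176 + 1/(-57714))/(-17751) = (38176 - 1/57714)*(-1/17751) = (2203289663/57714)*(-1/17751) = -2203289663/1024481214 ≈ -2.1506)
1/(C + a(71, -226)) = 1/(-2203289663/1024481214 + (86/221 + (1/221)*71)) = 1/(-2203289663/1024481214 + (86/221 + 71/221)) = 1/(-2203289663/1024481214 + 157/221) = 1/(-326083464925/226410348294) = -226410348294/326083464925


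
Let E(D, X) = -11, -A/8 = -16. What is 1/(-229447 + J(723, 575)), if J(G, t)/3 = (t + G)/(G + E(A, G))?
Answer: -356/81681185 ≈ -4.3584e-6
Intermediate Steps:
A = 128 (A = -8*(-16) = 128)
J(G, t) = 3*(G + t)/(-11 + G) (J(G, t) = 3*((t + G)/(G - 11)) = 3*((G + t)/(-11 + G)) = 3*(G + t)/(-11 + G))
1/(-229447 + J(723, 575)) = 1/(-229447 + 3*(723 + 575)/(-11 + 723)) = 1/(-229447 + 3*1298/712) = 1/(-229447 + 3*(1/712)*1298) = 1/(-229447 + 1947/356) = 1/(-81681185/356) = -356/81681185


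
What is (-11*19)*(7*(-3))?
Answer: 4389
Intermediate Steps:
(-11*19)*(7*(-3)) = -209*(-21) = 4389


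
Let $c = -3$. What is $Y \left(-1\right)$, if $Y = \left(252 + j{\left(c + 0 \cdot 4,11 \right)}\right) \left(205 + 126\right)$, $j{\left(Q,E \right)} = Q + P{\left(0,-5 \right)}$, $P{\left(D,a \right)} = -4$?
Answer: $-81095$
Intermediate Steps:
$j{\left(Q,E \right)} = -4 + Q$ ($j{\left(Q,E \right)} = Q - 4 = -4 + Q$)
$Y = 81095$ ($Y = \left(252 + \left(-4 + \left(-3 + 0 \cdot 4\right)\right)\right) \left(205 + 126\right) = \left(252 + \left(-4 + \left(-3 + 0\right)\right)\right) 331 = \left(252 - 7\right) 331 = 245 \cdot 331 = 81095$)
$Y \left(-1\right) = 81095 \left(-1\right) = -81095$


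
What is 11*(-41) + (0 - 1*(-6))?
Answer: -445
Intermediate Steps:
11*(-41) + (0 - 1*(-6)) = -451 + (0 + 6) = -451 + 6 = -445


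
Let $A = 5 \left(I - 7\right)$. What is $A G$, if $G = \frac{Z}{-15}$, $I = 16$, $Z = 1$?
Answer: $-3$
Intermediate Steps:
$G = - \frac{1}{15}$ ($G = 1 \frac{1}{-15} = 1 \left(- \frac{1}{15}\right) = - \frac{1}{15} \approx -0.066667$)
$A = 45$ ($A = 5 \left(16 - 7\right) = 5 \cdot 9 = 45$)
$A G = 45 \left(- \frac{1}{15}\right) = -3$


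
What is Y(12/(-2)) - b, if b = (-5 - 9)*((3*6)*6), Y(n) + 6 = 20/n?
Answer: 4508/3 ≈ 1502.7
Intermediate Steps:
Y(n) = -6 + 20/n
b = -1512 (b = -252*6 = -14*108 = -1512)
Y(12/(-2)) - b = (-6 + 20/((12/(-2)))) - 1*(-1512) = (-6 + 20/((12*(-½)))) + 1512 = (-6 + 20/(-6)) + 1512 = (-6 + 20*(-⅙)) + 1512 = (-6 - 10/3) + 1512 = -28/3 + 1512 = 4508/3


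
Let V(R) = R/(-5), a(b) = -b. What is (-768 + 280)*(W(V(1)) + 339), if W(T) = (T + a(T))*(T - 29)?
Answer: -165432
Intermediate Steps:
V(R) = -R/5 (V(R) = R*(-1/5) = -R/5)
W(T) = 0 (W(T) = (T - T)*(T - 29) = 0*(-29 + T) = 0)
(-768 + 280)*(W(V(1)) + 339) = (-768 + 280)*(0 + 339) = -488*339 = -165432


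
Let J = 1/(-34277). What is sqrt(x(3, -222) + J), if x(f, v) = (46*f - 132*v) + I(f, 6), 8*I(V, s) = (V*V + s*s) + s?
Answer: sqrt(553588329625414)/137108 ≈ 171.61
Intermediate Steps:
I(V, s) = s/8 + V**2/8 + s**2/8 (I(V, s) = ((V*V + s*s) + s)/8 = ((V**2 + s**2) + s)/8 = (s + V**2 + s**2)/8 = s/8 + V**2/8 + s**2/8)
J = -1/34277 ≈ -2.9174e-5
x(f, v) = 21/4 - 132*v + 46*f + f**2/8 (x(f, v) = (46*f - 132*v) + ((1/8)*6 + f**2/8 + (1/8)*6**2) = (-132*v + 46*f) + (3/4 + f**2/8 + (1/8)*36) = (-132*v + 46*f) + (3/4 + f**2/8 + 9/2) = (-132*v + 46*f) + (21/4 + f**2/8) = 21/4 - 132*v + 46*f + f**2/8)
sqrt(x(3, -222) + J) = sqrt((21/4 - 132*(-222) + 46*3 + (1/8)*3**2) - 1/34277) = sqrt((21/4 + 29304 + 138 + (1/8)*9) - 1/34277) = sqrt((21/4 + 29304 + 138 + 9/8) - 1/34277) = sqrt(235587/8 - 1/34277) = sqrt(8075215591/274216) = sqrt(553588329625414)/137108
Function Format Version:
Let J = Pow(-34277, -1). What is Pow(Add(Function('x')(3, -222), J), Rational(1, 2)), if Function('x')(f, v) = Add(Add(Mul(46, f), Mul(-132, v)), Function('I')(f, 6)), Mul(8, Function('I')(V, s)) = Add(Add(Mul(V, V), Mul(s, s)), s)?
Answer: Mul(Rational(1, 137108), Pow(553588329625414, Rational(1, 2))) ≈ 171.61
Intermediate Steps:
Function('I')(V, s) = Add(Mul(Rational(1, 8), s), Mul(Rational(1, 8), Pow(V, 2)), Mul(Rational(1, 8), Pow(s, 2))) (Function('I')(V, s) = Mul(Rational(1, 8), Add(Add(Mul(V, V), Mul(s, s)), s)) = Mul(Rational(1, 8), Add(Add(Pow(V, 2), Pow(s, 2)), s)) = Mul(Rational(1, 8), Add(s, Pow(V, 2), Pow(s, 2))) = Add(Mul(Rational(1, 8), s), Mul(Rational(1, 8), Pow(V, 2)), Mul(Rational(1, 8), Pow(s, 2))))
J = Rational(-1, 34277) ≈ -2.9174e-5
Function('x')(f, v) = Add(Rational(21, 4), Mul(-132, v), Mul(46, f), Mul(Rational(1, 8), Pow(f, 2))) (Function('x')(f, v) = Add(Add(Mul(46, f), Mul(-132, v)), Add(Mul(Rational(1, 8), 6), Mul(Rational(1, 8), Pow(f, 2)), Mul(Rational(1, 8), Pow(6, 2)))) = Add(Add(Mul(-132, v), Mul(46, f)), Add(Rational(3, 4), Mul(Rational(1, 8), Pow(f, 2)), Mul(Rational(1, 8), 36))) = Add(Add(Mul(-132, v), Mul(46, f)), Add(Rational(3, 4), Mul(Rational(1, 8), Pow(f, 2)), Rational(9, 2))) = Add(Add(Mul(-132, v), Mul(46, f)), Add(Rational(21, 4), Mul(Rational(1, 8), Pow(f, 2)))) = Add(Rational(21, 4), Mul(-132, v), Mul(46, f), Mul(Rational(1, 8), Pow(f, 2))))
Pow(Add(Function('x')(3, -222), J), Rational(1, 2)) = Pow(Add(Add(Rational(21, 4), Mul(-132, -222), Mul(46, 3), Mul(Rational(1, 8), Pow(3, 2))), Rational(-1, 34277)), Rational(1, 2)) = Pow(Add(Add(Rational(21, 4), 29304, 138, Mul(Rational(1, 8), 9)), Rational(-1, 34277)), Rational(1, 2)) = Pow(Add(Add(Rational(21, 4), 29304, 138, Rational(9, 8)), Rational(-1, 34277)), Rational(1, 2)) = Pow(Add(Rational(235587, 8), Rational(-1, 34277)), Rational(1, 2)) = Pow(Rational(8075215591, 274216), Rational(1, 2)) = Mul(Rational(1, 137108), Pow(553588329625414, Rational(1, 2)))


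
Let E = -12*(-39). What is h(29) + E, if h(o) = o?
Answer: 497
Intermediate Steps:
E = 468
h(29) + E = 29 + 468 = 497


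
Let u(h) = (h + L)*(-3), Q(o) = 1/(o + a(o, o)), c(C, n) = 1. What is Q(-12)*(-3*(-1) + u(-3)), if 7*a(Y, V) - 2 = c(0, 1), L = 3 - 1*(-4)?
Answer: 7/9 ≈ 0.77778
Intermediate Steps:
L = 7 (L = 3 + 4 = 7)
a(Y, V) = 3/7 (a(Y, V) = 2/7 + (⅐)*1 = 2/7 + ⅐ = 3/7)
Q(o) = 1/(3/7 + o) (Q(o) = 1/(o + 3/7) = 1/(3/7 + o))
u(h) = -21 - 3*h (u(h) = (h + 7)*(-3) = (7 + h)*(-3) = -21 - 3*h)
Q(-12)*(-3*(-1) + u(-3)) = (7/(3 + 7*(-12)))*(-3*(-1) + (-21 - 3*(-3))) = (7/(3 - 84))*(3 + (-21 + 9)) = (7/(-81))*(3 - 12) = (7*(-1/81))*(-9) = -7/81*(-9) = 7/9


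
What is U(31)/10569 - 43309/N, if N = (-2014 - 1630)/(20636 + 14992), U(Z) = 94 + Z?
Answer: 4077026350522/9628359 ≈ 4.2344e+5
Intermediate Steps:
N = -911/8907 (N = -3644/35628 = -3644*1/35628 = -911/8907 ≈ -0.10228)
U(31)/10569 - 43309/N = (94 + 31)/10569 - 43309/(-911/8907) = 125*(1/10569) - 43309*(-8907/911) = 125/10569 + 385753263/911 = 4077026350522/9628359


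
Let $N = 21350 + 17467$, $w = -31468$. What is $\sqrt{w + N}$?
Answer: $\sqrt{7349} \approx 85.726$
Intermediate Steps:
$N = 38817$
$\sqrt{w + N} = \sqrt{-31468 + 38817} = \sqrt{7349}$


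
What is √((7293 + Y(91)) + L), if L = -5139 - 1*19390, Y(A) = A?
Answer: 3*I*√1905 ≈ 130.94*I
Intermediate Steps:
L = -24529 (L = -5139 - 19390 = -24529)
√((7293 + Y(91)) + L) = √((7293 + 91) - 24529) = √(7384 - 24529) = √(-17145) = 3*I*√1905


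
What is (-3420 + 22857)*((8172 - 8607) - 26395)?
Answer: -521494710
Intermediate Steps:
(-3420 + 22857)*((8172 - 8607) - 26395) = 19437*(-435 - 26395) = 19437*(-26830) = -521494710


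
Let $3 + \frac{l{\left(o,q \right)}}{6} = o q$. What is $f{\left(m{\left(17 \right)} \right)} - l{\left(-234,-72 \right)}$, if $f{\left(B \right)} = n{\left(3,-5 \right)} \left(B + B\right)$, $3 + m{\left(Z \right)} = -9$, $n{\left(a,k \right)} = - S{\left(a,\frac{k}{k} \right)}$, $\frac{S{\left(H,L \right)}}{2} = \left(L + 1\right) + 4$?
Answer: $-100782$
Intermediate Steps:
$S{\left(H,L \right)} = 10 + 2 L$ ($S{\left(H,L \right)} = 2 \left(\left(L + 1\right) + 4\right) = 2 \left(\left(1 + L\right) + 4\right) = 2 \left(5 + L\right) = 10 + 2 L$)
$n{\left(a,k \right)} = -12$ ($n{\left(a,k \right)} = - (10 + 2 \frac{k}{k}) = - (10 + 2 \cdot 1) = - (10 + 2) = \left(-1\right) 12 = -12$)
$m{\left(Z \right)} = -12$ ($m{\left(Z \right)} = -3 - 9 = -12$)
$l{\left(o,q \right)} = -18 + 6 o q$
$f{\left(B \right)} = - 24 B$ ($f{\left(B \right)} = - 12 \left(B + B\right) = - 12 \cdot 2 B = - 24 B$)
$f{\left(m{\left(17 \right)} \right)} - l{\left(-234,-72 \right)} = \left(-24\right) \left(-12\right) - \left(-18 + 6 \left(-234\right) \left(-72\right)\right) = 288 - \left(-18 + 101088\right) = 288 - 101070 = -100782$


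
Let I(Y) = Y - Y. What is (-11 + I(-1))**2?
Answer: 121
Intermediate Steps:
I(Y) = 0
(-11 + I(-1))**2 = (-11 + 0)**2 = (-11)**2 = 121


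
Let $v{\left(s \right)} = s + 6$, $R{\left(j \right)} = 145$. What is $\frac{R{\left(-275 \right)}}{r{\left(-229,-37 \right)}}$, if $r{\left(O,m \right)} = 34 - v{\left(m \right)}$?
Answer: $\frac{29}{13} \approx 2.2308$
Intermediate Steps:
$v{\left(s \right)} = 6 + s$
$r{\left(O,m \right)} = 28 - m$ ($r{\left(O,m \right)} = 34 - \left(6 + m\right) = 28 - m$)
$\frac{R{\left(-275 \right)}}{r{\left(-229,-37 \right)}} = \frac{145}{28 - -37} = \frac{145}{28 + 37} = \frac{145}{65} = 145 \cdot \frac{1}{65} = \frac{29}{13}$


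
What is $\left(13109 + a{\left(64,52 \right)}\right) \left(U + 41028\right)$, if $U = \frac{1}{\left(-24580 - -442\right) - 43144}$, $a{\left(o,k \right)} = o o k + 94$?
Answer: $\frac{624399059219525}{67282} \approx 9.2803 \cdot 10^{9}$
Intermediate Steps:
$a{\left(o,k \right)} = 94 + k o^{2}$ ($a{\left(o,k \right)} = o^{2} k + 94 = k o^{2} + 94 = 94 + k o^{2}$)
$U = - \frac{1}{67282}$ ($U = \frac{1}{\left(-24580 + 442\right) - 43144} = \frac{1}{-24138 - 43144} = \frac{1}{-67282} = - \frac{1}{67282} \approx -1.4863 \cdot 10^{-5}$)
$\left(13109 + a{\left(64,52 \right)}\right) \left(U + 41028\right) = \left(13109 + \left(94 + 52 \cdot 64^{2}\right)\right) \left(- \frac{1}{67282} + 41028\right) = \left(13109 + \left(94 + 52 \cdot 4096\right)\right) \frac{2760445895}{67282} = \left(13109 + \left(94 + 212992\right)\right) \frac{2760445895}{67282} = \left(13109 + 213086\right) \frac{2760445895}{67282} = 226195 \cdot \frac{2760445895}{67282} = \frac{624399059219525}{67282}$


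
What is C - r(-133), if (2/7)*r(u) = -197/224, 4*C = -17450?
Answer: -279003/64 ≈ -4359.4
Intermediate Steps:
C = -8725/2 (C = (¼)*(-17450) = -8725/2 ≈ -4362.5)
r(u) = -197/64 (r(u) = 7*(-197/224)/2 = 7*(-197*1/224)/2 = (7/2)*(-197/224) = -197/64)
C - r(-133) = -8725/2 - 1*(-197/64) = -8725/2 + 197/64 = -279003/64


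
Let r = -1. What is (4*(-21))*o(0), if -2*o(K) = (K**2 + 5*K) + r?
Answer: -42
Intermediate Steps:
o(K) = 1/2 - 5*K/2 - K**2/2 (o(K) = -((K**2 + 5*K) - 1)/2 = -(-1 + K**2 + 5*K)/2 = 1/2 - 5*K/2 - K**2/2)
(4*(-21))*o(0) = (4*(-21))*(1/2 - 5/2*0 - 1/2*0**2) = -84*(1/2 + 0 - 1/2*0) = -84*(1/2 + 0 + 0) = -84*1/2 = -42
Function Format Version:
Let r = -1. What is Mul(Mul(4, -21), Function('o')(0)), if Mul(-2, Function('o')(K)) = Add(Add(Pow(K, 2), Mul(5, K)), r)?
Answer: -42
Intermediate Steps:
Function('o')(K) = Add(Rational(1, 2), Mul(Rational(-5, 2), K), Mul(Rational(-1, 2), Pow(K, 2))) (Function('o')(K) = Mul(Rational(-1, 2), Add(Add(Pow(K, 2), Mul(5, K)), -1)) = Mul(Rational(-1, 2), Add(-1, Pow(K, 2), Mul(5, K))) = Add(Rational(1, 2), Mul(Rational(-5, 2), K), Mul(Rational(-1, 2), Pow(K, 2))))
Mul(Mul(4, -21), Function('o')(0)) = Mul(Mul(4, -21), Add(Rational(1, 2), Mul(Rational(-5, 2), 0), Mul(Rational(-1, 2), Pow(0, 2)))) = Mul(-84, Add(Rational(1, 2), 0, Mul(Rational(-1, 2), 0))) = Mul(-84, Add(Rational(1, 2), 0, 0)) = Mul(-84, Rational(1, 2)) = -42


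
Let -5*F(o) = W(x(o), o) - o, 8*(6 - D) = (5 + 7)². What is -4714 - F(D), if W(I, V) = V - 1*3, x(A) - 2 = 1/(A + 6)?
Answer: -23573/5 ≈ -4714.6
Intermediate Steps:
x(A) = 2 + 1/(6 + A) (x(A) = 2 + 1/(A + 6) = 2 + 1/(6 + A))
W(I, V) = -3 + V (W(I, V) = V - 3 = -3 + V)
D = -12 (D = 6 - (5 + 7)²/8 = 6 - ⅛*12² = 6 - ⅛*144 = 6 - 18 = -12)
F(o) = ⅗ (F(o) = -((-3 + o) - o)/5 = -⅕*(-3) = ⅗)
-4714 - F(D) = -4714 - 1*⅗ = -4714 - ⅗ = -23573/5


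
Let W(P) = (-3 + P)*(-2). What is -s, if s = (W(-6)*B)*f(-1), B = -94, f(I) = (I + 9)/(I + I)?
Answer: -6768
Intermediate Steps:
f(I) = (9 + I)/(2*I) (f(I) = (9 + I)/((2*I)) = (9 + I)*(1/(2*I)) = (9 + I)/(2*I))
W(P) = 6 - 2*P
s = 6768 (s = ((6 - 2*(-6))*(-94))*((½)*(9 - 1)/(-1)) = ((6 + 12)*(-94))*((½)*(-1)*8) = (18*(-94))*(-4) = -1692*(-4) = 6768)
-s = -1*6768 = -6768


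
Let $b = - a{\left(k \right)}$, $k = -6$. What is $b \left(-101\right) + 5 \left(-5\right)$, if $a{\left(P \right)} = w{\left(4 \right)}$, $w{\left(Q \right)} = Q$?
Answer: $379$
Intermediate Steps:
$a{\left(P \right)} = 4$
$b = -4$ ($b = \left(-1\right) 4 = -4$)
$b \left(-101\right) + 5 \left(-5\right) = \left(-4\right) \left(-101\right) + 5 \left(-5\right) = 404 - 25 = 379$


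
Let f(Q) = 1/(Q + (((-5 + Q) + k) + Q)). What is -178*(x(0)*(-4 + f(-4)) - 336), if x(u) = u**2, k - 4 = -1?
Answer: 59808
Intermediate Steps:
k = 3 (k = 4 - 1 = 3)
f(Q) = 1/(-2 + 3*Q) (f(Q) = 1/(Q + (((-5 + Q) + 3) + Q)) = 1/(Q + ((-2 + Q) + Q)) = 1/(Q + (-2 + 2*Q)) = 1/(-2 + 3*Q))
-178*(x(0)*(-4 + f(-4)) - 336) = -178*(0**2*(-4 + 1/(-2 + 3*(-4))) - 336) = -178*(0*(-4 + 1/(-2 - 12)) - 336) = -178*(0*(-4 + 1/(-14)) - 336) = -178*(0*(-4 - 1/14) - 336) = -178*(0*(-57/14) - 336) = -178*(0 - 336) = -178*(-336) = 59808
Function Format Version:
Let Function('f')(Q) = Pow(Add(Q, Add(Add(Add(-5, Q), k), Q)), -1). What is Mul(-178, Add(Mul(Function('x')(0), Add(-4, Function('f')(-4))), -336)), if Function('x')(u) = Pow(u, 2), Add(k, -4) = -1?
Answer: 59808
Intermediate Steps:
k = 3 (k = Add(4, -1) = 3)
Function('f')(Q) = Pow(Add(-2, Mul(3, Q)), -1) (Function('f')(Q) = Pow(Add(Q, Add(Add(Add(-5, Q), 3), Q)), -1) = Pow(Add(Q, Add(Add(-2, Q), Q)), -1) = Pow(Add(Q, Add(-2, Mul(2, Q))), -1) = Pow(Add(-2, Mul(3, Q)), -1))
Mul(-178, Add(Mul(Function('x')(0), Add(-4, Function('f')(-4))), -336)) = Mul(-178, Add(Mul(Pow(0, 2), Add(-4, Pow(Add(-2, Mul(3, -4)), -1))), -336)) = Mul(-178, Add(Mul(0, Add(-4, Pow(Add(-2, -12), -1))), -336)) = Mul(-178, Add(Mul(0, Add(-4, Pow(-14, -1))), -336)) = Mul(-178, Add(Mul(0, Add(-4, Rational(-1, 14))), -336)) = Mul(-178, Add(Mul(0, Rational(-57, 14)), -336)) = Mul(-178, Add(0, -336)) = Mul(-178, -336) = 59808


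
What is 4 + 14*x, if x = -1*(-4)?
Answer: 60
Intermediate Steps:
x = 4
4 + 14*x = 4 + 14*4 = 4 + 56 = 60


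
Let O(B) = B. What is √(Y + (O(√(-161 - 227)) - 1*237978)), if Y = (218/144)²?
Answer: √(-1233666071 + 10368*I*√97)/72 ≈ 0.020189 + 487.83*I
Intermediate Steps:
Y = 11881/5184 (Y = (218*(1/144))² = (109/72)² = 11881/5184 ≈ 2.2919)
√(Y + (O(√(-161 - 227)) - 1*237978)) = √(11881/5184 + (√(-161 - 227) - 1*237978)) = √(11881/5184 + (√(-388) - 237978)) = √(11881/5184 + (2*I*√97 - 237978)) = √(11881/5184 + (-237978 + 2*I*√97)) = √(-1233666071/5184 + 2*I*√97)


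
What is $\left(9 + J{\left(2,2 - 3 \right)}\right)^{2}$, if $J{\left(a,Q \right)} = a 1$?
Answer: $121$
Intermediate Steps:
$J{\left(a,Q \right)} = a$
$\left(9 + J{\left(2,2 - 3 \right)}\right)^{2} = \left(9 + 2\right)^{2} = 11^{2} = 121$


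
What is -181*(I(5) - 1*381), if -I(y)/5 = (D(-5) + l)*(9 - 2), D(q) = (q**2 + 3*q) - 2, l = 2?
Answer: 132311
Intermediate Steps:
D(q) = -2 + q**2 + 3*q
I(y) = -350 (I(y) = -5*((-2 + (-5)**2 + 3*(-5)) + 2)*(9 - 2) = -5*((-2 + 25 - 15) + 2)*7 = -5*(8 + 2)*7 = -50*7 = -5*70 = -350)
-181*(I(5) - 1*381) = -181*(-350 - 1*381) = -181*(-350 - 381) = -181*(-731) = 132311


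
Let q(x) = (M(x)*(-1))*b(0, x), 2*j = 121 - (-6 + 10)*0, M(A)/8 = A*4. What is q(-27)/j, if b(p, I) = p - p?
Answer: 0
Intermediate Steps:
M(A) = 32*A (M(A) = 8*(A*4) = 8*(4*A) = 32*A)
b(p, I) = 0
j = 121/2 (j = (121 - (-6 + 10)*0)/2 = (121 - 4*0)/2 = (121 - 1*0)/2 = (121 + 0)/2 = (½)*121 = 121/2 ≈ 60.500)
q(x) = 0 (q(x) = ((32*x)*(-1))*0 = -32*x*0 = 0)
q(-27)/j = 0/(121/2) = 0*(2/121) = 0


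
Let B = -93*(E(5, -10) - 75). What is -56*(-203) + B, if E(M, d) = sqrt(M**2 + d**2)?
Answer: 18343 - 465*sqrt(5) ≈ 17303.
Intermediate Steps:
B = 6975 - 465*sqrt(5) (B = -93*(sqrt(5**2 + (-10)**2) - 75) = -93*(sqrt(25 + 100) - 75) = -93*(sqrt(125) - 75) = -93*(5*sqrt(5) - 75) = -93*(-75 + 5*sqrt(5)) = 6975 - 465*sqrt(5) ≈ 5935.2)
-56*(-203) + B = -56*(-203) + (6975 - 465*sqrt(5)) = 11368 + (6975 - 465*sqrt(5)) = 18343 - 465*sqrt(5)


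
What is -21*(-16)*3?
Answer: 1008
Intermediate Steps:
-21*(-16)*3 = 336*3 = 1008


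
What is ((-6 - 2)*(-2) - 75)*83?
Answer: -4897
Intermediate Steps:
((-6 - 2)*(-2) - 75)*83 = (-8*(-2) - 75)*83 = (16 - 75)*83 = -59*83 = -4897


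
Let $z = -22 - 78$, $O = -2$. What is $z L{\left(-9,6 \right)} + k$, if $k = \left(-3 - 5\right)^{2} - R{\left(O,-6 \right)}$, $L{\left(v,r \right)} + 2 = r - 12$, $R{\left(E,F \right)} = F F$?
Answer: $828$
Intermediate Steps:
$R{\left(E,F \right)} = F^{2}$
$L{\left(v,r \right)} = -14 + r$ ($L{\left(v,r \right)} = -2 + \left(r - 12\right) = -2 + \left(-12 + r\right) = -14 + r$)
$z = -100$ ($z = -22 - 78 = -100$)
$k = 28$ ($k = \left(-3 - 5\right)^{2} - \left(-6\right)^{2} = \left(-8\right)^{2} - 36 = 64 - 36 = 28$)
$z L{\left(-9,6 \right)} + k = - 100 \left(-14 + 6\right) + 28 = \left(-100\right) \left(-8\right) + 28 = 800 + 28 = 828$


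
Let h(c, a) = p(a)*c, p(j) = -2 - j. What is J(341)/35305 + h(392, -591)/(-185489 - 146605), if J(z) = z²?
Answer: 2176051541/837469905 ≈ 2.5984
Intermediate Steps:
h(c, a) = c*(-2 - a) (h(c, a) = (-2 - a)*c = c*(-2 - a))
J(341)/35305 + h(392, -591)/(-185489 - 146605) = 341²/35305 + (-1*392*(2 - 591))/(-185489 - 146605) = 116281*(1/35305) - 1*392*(-589)/(-332094) = 116281/35305 + 230888*(-1/332094) = 116281/35305 - 16492/23721 = 2176051541/837469905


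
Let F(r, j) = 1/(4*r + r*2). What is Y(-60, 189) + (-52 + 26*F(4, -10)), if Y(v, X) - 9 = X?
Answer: 1765/12 ≈ 147.08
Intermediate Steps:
F(r, j) = 1/(6*r) (F(r, j) = 1/(4*r + 2*r) = 1/(6*r))
Y(v, X) = 9 + X
Y(-60, 189) + (-52 + 26*F(4, -10)) = (9 + 189) + (-52 + 26*((⅙)/4)) = 198 + (-52 + 26*((⅙)*(¼))) = 198 + (-52 + 26*(1/24)) = 198 + (-52 + 13/12) = 198 - 611/12 = 1765/12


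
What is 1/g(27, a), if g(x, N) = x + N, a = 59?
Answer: 1/86 ≈ 0.011628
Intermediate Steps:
g(x, N) = N + x
1/g(27, a) = 1/(59 + 27) = 1/86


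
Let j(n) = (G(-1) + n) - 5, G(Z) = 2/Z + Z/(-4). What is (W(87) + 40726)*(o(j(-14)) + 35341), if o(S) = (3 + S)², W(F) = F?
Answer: 23283694061/16 ≈ 1.4552e+9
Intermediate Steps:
G(Z) = 2/Z - Z/4 (G(Z) = 2/Z + Z*(-¼) = 2/Z - Z/4)
j(n) = -27/4 + n (j(n) = ((2/(-1) - ¼*(-1)) + n) - 5 = ((2*(-1) + ¼) + n) - 5 = ((-2 + ¼) + n) - 5 = (-7/4 + n) - 5 = -27/4 + n)
(W(87) + 40726)*(o(j(-14)) + 35341) = (87 + 40726)*((3 + (-27/4 - 14))² + 35341) = 40813*((3 - 83/4)² + 35341) = 40813*((-71/4)² + 35341) = 40813*(5041/16 + 35341) = 40813*(570497/16) = 23283694061/16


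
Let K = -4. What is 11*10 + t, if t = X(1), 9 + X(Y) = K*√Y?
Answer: 97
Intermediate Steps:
X(Y) = -9 - 4*√Y
t = -13 (t = -9 - 4*√1 = -9 - 4*1 = -9 - 4 = -13)
11*10 + t = 11*10 - 13 = 110 - 13 = 97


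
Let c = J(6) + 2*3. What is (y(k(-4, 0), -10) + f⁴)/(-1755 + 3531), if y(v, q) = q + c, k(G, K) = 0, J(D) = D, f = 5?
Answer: 209/592 ≈ 0.35304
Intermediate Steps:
c = 12 (c = 6 + 2*3 = 6 + 6 = 12)
y(v, q) = 12 + q (y(v, q) = q + 12 = 12 + q)
(y(k(-4, 0), -10) + f⁴)/(-1755 + 3531) = ((12 - 10) + 5⁴)/(-1755 + 3531) = (2 + 625)/1776 = 627*(1/1776) = 209/592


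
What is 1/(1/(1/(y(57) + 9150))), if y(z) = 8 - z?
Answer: 1/9101 ≈ 0.00010988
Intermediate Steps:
1/(1/(1/(y(57) + 9150))) = 1/(1/(1/((8 - 1*57) + 9150))) = 1/(1/(1/((8 - 57) + 9150))) = 1/(1/(1/(-49 + 9150))) = 1/(1/(1/9101)) = 1/9101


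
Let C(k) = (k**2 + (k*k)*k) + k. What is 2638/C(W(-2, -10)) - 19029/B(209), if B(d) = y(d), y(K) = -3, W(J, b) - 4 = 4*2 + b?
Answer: 45720/7 ≈ 6531.4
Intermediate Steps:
W(J, b) = 12 + b (W(J, b) = 4 + (4*2 + b) = 4 + (8 + b) = 12 + b)
B(d) = -3
C(k) = k + k**2 + k**3 (C(k) = (k**2 + k**2*k) + k = (k**2 + k**3) + k = k + k**2 + k**3)
2638/C(W(-2, -10)) - 19029/B(209) = 2638/(((12 - 10)*(1 + (12 - 10) + (12 - 10)**2))) - 19029/(-3) = 2638/((2*(1 + 2 + 2**2))) - 19029*(-1/3) = 2638/((2*(1 + 2 + 4))) + 6343 = 2638/((2*7)) + 6343 = 2638/14 + 6343 = 2638*(1/14) + 6343 = 1319/7 + 6343 = 45720/7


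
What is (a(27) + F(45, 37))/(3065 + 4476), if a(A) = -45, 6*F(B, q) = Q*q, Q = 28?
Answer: 383/22623 ≈ 0.016930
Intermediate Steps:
F(B, q) = 14*q/3 (F(B, q) = (28*q)/6 = 14*q/3)
(a(27) + F(45, 37))/(3065 + 4476) = (-45 + (14/3)*37)/(3065 + 4476) = (-45 + 518/3)/7541 = (383/3)*(1/7541) = 383/22623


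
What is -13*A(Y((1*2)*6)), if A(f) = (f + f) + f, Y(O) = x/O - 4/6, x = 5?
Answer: 39/4 ≈ 9.7500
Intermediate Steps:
Y(O) = -⅔ + 5/O (Y(O) = 5/O - 4/6 = 5/O - 4*⅙ = 5/O - ⅔ = -⅔ + 5/O)
A(f) = 3*f (A(f) = 2*f + f = 3*f)
-13*A(Y((1*2)*6)) = -39*(-⅔ + 5/(((1*2)*6))) = -39*(-⅔ + 5/((2*6))) = -39*(-⅔ + 5/12) = -39*(-1)/4 = -13*(-¾) = 39/4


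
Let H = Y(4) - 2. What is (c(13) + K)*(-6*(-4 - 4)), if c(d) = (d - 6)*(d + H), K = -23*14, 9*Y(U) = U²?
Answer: -33488/3 ≈ -11163.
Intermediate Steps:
Y(U) = U²/9
H = -2/9 (H = (⅑)*4² - 2 = (⅑)*16 - 2 = 16/9 - 2 = -2/9 ≈ -0.22222)
K = -322
c(d) = (-6 + d)*(-2/9 + d) (c(d) = (d - 6)*(d - 2/9) = (-6 + d)*(-2/9 + d))
(c(13) + K)*(-6*(-4 - 4)) = ((4/3 + 13² - 56/9*13) - 322)*(-6*(-4 - 4)) = ((4/3 + 169 - 728/9) - 322)*(-6*(-8)) = (805/9 - 322)*48 = -2093/9*48 = -33488/3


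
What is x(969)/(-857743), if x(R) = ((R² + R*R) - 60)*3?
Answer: -5633586/857743 ≈ -6.5679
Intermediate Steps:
x(R) = -180 + 6*R² (x(R) = ((R² + R²) - 60)*3 = (2*R² - 60)*3 = (-60 + 2*R²)*3 = -180 + 6*R²)
x(969)/(-857743) = (-180 + 6*969²)/(-857743) = (-180 + 6*938961)*(-1/857743) = (-180 + 5633766)*(-1/857743) = 5633586*(-1/857743) = -5633586/857743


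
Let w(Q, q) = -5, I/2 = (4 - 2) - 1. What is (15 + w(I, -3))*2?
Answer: 20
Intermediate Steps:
I = 2 (I = 2*((4 - 2) - 1) = 2*(2 - 1) = 2*1 = 2)
(15 + w(I, -3))*2 = (15 - 5)*2 = 10*2 = 20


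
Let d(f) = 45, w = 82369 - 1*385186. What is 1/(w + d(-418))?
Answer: -1/302772 ≈ -3.3028e-6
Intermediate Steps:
w = -302817 (w = 82369 - 385186 = -302817)
1/(w + d(-418)) = 1/(-302817 + 45) = 1/(-302772) = -1/302772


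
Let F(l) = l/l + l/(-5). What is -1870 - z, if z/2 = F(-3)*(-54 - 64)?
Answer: -7462/5 ≈ -1492.4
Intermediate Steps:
F(l) = 1 - l/5 (F(l) = 1 + l*(-⅕) = 1 - l/5)
z = -1888/5 (z = 2*((1 - ⅕*(-3))*(-54 - 64)) = 2*((1 + ⅗)*(-118)) = 2*((8/5)*(-118)) = 2*(-944/5) = -1888/5 ≈ -377.60)
-1870 - z = -1870 - 1*(-1888/5) = -1870 + 1888/5 = -7462/5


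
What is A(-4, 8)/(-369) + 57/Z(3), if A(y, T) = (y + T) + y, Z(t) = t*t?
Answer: 19/3 ≈ 6.3333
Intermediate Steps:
Z(t) = t²
A(y, T) = T + 2*y (A(y, T) = (T + y) + y = T + 2*y)
A(-4, 8)/(-369) + 57/Z(3) = (8 + 2*(-4))/(-369) + 57/(3²) = (8 - 8)*(-1/369) + 57/9 = 0*(-1/369) + 57*(⅑) = 0 + 19/3 = 19/3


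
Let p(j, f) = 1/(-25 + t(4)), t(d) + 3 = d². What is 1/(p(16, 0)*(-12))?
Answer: 1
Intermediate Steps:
t(d) = -3 + d²
p(j, f) = -1/12 (p(j, f) = 1/(-25 + (-3 + 4²)) = 1/(-25 + (-3 + 16)) = 1/(-25 + 13) = 1/(-12) = -1/12)
1/(p(16, 0)*(-12)) = 1/(-1/12*(-12)) = 1/1 = 1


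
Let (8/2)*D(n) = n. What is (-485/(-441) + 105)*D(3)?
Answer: 23395/294 ≈ 79.575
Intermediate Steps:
D(n) = n/4
(-485/(-441) + 105)*D(3) = (-485/(-441) + 105)*((1/4)*3) = (-485*(-1/441) + 105)*(3/4) = (485/441 + 105)*(3/4) = (46790/441)*(3/4) = 23395/294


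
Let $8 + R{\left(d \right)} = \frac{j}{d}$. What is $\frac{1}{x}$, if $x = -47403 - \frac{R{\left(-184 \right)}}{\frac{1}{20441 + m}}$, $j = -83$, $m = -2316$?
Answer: $\frac{184}{16453473} \approx 1.1183 \cdot 10^{-5}$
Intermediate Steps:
$R{\left(d \right)} = -8 - \frac{83}{d}$
$x = \frac{16453473}{184}$ ($x = -47403 - \frac{-8 - \frac{83}{-184}}{\frac{1}{20441 - 2316}} = -47403 - \frac{-8 - - \frac{83}{184}}{\frac{1}{18125}} = -47403 - \left(-8 + \frac{83}{184}\right) \frac{1}{\frac{1}{18125}} = -47403 - \left(- \frac{1389}{184}\right) 18125 = -47403 - - \frac{25175625}{184} = -47403 + \frac{25175625}{184} = \frac{16453473}{184} \approx 89421.0$)
$\frac{1}{x} = \frac{1}{\frac{16453473}{184}} = \frac{184}{16453473}$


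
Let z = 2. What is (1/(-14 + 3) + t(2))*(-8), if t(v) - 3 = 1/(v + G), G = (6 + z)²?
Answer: -772/33 ≈ -23.394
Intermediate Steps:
G = 64 (G = (6 + 2)² = 8² = 64)
t(v) = 3 + 1/(64 + v) (t(v) = 3 + 1/(v + 64) = 3 + 1/(64 + v))
(1/(-14 + 3) + t(2))*(-8) = (1/(-14 + 3) + (193 + 3*2)/(64 + 2))*(-8) = (1/(-11) + (193 + 6)/66)*(-8) = (-1/11 + (1/66)*199)*(-8) = (-1/11 + 199/66)*(-8) = (193/66)*(-8) = -772/33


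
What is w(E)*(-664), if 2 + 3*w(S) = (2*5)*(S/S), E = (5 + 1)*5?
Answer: -5312/3 ≈ -1770.7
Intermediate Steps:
E = 30 (E = 6*5 = 30)
w(S) = 8/3 (w(S) = -⅔ + ((2*5)*(S/S))/3 = -⅔ + (10*1)/3 = -⅔ + (⅓)*10 = -⅔ + 10/3 = 8/3)
w(E)*(-664) = (8/3)*(-664) = -5312/3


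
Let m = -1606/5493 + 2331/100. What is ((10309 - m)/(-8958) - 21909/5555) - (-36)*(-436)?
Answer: -85835033622351307/5466819263400 ≈ -15701.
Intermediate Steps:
m = 12643583/549300 (m = -1606*1/5493 + 2331*(1/100) = -1606/5493 + 2331/100 = 12643583/549300 ≈ 23.018)
((10309 - m)/(-8958) - 21909/5555) - (-36)*(-436) = ((10309 - 1*12643583/549300)/(-8958) - 21909/5555) - (-36)*(-436) = ((10309 - 12643583/549300)*(-1/8958) - 21909*1/5555) - 1*15696 = ((5650090117/549300)*(-1/8958) - 21909/5555) - 15696 = (-5650090117/4920629400 - 21909/5555) - 15696 = -27838464024907/5466819263400 - 15696 = -85835033622351307/5466819263400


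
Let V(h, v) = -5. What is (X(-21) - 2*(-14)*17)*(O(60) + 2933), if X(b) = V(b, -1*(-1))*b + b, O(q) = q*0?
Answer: 1642480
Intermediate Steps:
O(q) = 0
X(b) = -4*b (X(b) = -5*b + b = -4*b)
(X(-21) - 2*(-14)*17)*(O(60) + 2933) = (-4*(-21) - 2*(-14)*17)*(0 + 2933) = (84 + 28*17)*2933 = (84 + 476)*2933 = 560*2933 = 1642480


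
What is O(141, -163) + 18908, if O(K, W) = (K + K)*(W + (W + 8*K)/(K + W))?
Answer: -433703/11 ≈ -39428.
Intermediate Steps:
O(K, W) = 2*K*(W + (W + 8*K)/(K + W)) (O(K, W) = (2*K)*(W + (W + 8*K)/(K + W)) = 2*K*(W + (W + 8*K)/(K + W)))
O(141, -163) + 18908 = 2*141*(-163 + (-163)² + 8*141 + 141*(-163))/(141 - 163) + 18908 = 2*141*(-163 + 26569 + 1128 - 22983)/(-22) + 18908 = 2*141*(-1/22)*4551 + 18908 = -641691/11 + 18908 = -433703/11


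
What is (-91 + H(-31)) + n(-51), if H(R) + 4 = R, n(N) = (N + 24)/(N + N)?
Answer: -4275/34 ≈ -125.74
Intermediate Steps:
n(N) = (24 + N)/(2*N) (n(N) = (24 + N)/((2*N)) = (24 + N)*(1/(2*N)) = (24 + N)/(2*N))
H(R) = -4 + R
(-91 + H(-31)) + n(-51) = (-91 + (-4 - 31)) + (½)*(24 - 51)/(-51) = (-91 - 35) + (½)*(-1/51)*(-27) = -126 + 9/34 = -4275/34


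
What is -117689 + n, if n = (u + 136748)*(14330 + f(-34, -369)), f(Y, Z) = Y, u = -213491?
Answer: -1097235617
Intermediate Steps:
n = -1097117928 (n = (-213491 + 136748)*(14330 - 34) = -76743*14296 = -1097117928)
-117689 + n = -117689 - 1097117928 = -1097235617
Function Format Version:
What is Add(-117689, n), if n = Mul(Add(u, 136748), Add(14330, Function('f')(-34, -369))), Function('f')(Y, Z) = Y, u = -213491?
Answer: -1097235617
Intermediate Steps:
n = -1097117928 (n = Mul(Add(-213491, 136748), Add(14330, -34)) = Mul(-76743, 14296) = -1097117928)
Add(-117689, n) = Add(-117689, -1097117928) = -1097235617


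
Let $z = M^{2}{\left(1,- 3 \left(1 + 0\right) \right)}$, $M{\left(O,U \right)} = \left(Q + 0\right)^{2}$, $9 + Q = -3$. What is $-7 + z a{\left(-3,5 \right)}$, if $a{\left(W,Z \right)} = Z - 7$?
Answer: $-41479$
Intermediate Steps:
$Q = -12$ ($Q = -9 - 3 = -12$)
$a{\left(W,Z \right)} = -7 + Z$
$M{\left(O,U \right)} = 144$ ($M{\left(O,U \right)} = \left(-12 + 0\right)^{2} = \left(-12\right)^{2} = 144$)
$z = 20736$ ($z = 144^{2} = 20736$)
$-7 + z a{\left(-3,5 \right)} = -7 + 20736 \left(-7 + 5\right) = -7 + 20736 \left(-2\right) = -7 - 41472 = -41479$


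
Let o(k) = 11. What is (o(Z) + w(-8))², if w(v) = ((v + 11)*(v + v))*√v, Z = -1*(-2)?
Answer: (11 - 96*I*√2)² ≈ -18311.0 - 2986.8*I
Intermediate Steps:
Z = 2
w(v) = 2*v^(3/2)*(11 + v) (w(v) = ((11 + v)*(2*v))*√v = (2*v*(11 + v))*√v = 2*v^(3/2)*(11 + v))
(o(Z) + w(-8))² = (11 + 2*(-8)^(3/2)*(11 - 8))² = (11 + 2*(-16*I*√2)*3)² = (11 - 96*I*√2)²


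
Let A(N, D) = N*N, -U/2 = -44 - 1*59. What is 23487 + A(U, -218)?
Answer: 65923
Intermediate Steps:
U = 206 (U = -2*(-44 - 1*59) = -2*(-44 - 59) = -2*(-103) = 206)
A(N, D) = N²
23487 + A(U, -218) = 23487 + 206² = 23487 + 42436 = 65923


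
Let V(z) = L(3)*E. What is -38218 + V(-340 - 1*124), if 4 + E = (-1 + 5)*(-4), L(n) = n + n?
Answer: -38338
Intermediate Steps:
L(n) = 2*n
E = -20 (E = -4 + (-1 + 5)*(-4) = -4 + 4*(-4) = -4 - 16 = -20)
V(z) = -120 (V(z) = (2*3)*(-20) = 6*(-20) = -120)
-38218 + V(-340 - 1*124) = -38218 - 120 = -38338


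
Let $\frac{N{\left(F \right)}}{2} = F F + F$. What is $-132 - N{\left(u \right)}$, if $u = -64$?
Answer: $-8196$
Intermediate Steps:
$N{\left(F \right)} = 2 F + 2 F^{2}$ ($N{\left(F \right)} = 2 \left(F F + F\right) = 2 \left(F^{2} + F\right) = 2 \left(F + F^{2}\right) = 2 F + 2 F^{2}$)
$-132 - N{\left(u \right)} = -132 - 2 \left(-64\right) \left(1 - 64\right) = -132 - 2 \left(-64\right) \left(-63\right) = -132 - 8064 = -8196$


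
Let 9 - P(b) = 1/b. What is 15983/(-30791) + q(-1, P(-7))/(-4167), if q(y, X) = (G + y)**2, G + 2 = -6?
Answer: -7677248/14256233 ≈ -0.53852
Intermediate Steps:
G = -8 (G = -2 - 6 = -8)
P(b) = 9 - 1/b
q(y, X) = (-8 + y)**2
15983/(-30791) + q(-1, P(-7))/(-4167) = 15983/(-30791) + (-8 - 1)**2/(-4167) = 15983*(-1/30791) + (-9)**2*(-1/4167) = -15983/30791 + 81*(-1/4167) = -15983/30791 - 9/463 = -7677248/14256233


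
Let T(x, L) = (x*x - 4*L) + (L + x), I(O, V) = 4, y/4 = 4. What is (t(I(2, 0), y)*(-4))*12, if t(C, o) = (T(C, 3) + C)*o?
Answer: -11520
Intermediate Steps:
y = 16 (y = 4*4 = 16)
T(x, L) = x + x² - 3*L (T(x, L) = (x² - 4*L) + (L + x) = x + x² - 3*L)
t(C, o) = o*(-9 + C² + 2*C) (t(C, o) = ((C + C² - 3*3) + C)*o = ((C + C² - 9) + C)*o = ((-9 + C + C²) + C)*o = (-9 + C² + 2*C)*o = o*(-9 + C² + 2*C))
(t(I(2, 0), y)*(-4))*12 = ((16*(-9 + 4² + 2*4))*(-4))*12 = ((16*(-9 + 16 + 8))*(-4))*12 = ((16*15)*(-4))*12 = (240*(-4))*12 = -960*12 = -11520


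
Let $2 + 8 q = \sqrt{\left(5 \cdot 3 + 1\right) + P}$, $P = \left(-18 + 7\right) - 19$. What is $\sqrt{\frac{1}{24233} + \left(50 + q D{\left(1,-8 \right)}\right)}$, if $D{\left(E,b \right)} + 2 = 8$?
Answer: $\frac{\sqrt{113924324998 + 1761714867 i \sqrt{14}}}{48466} \approx 6.9671 + 0.20139 i$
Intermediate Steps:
$P = -30$ ($P = -11 - 19 = -30$)
$q = - \frac{1}{4} + \frac{i \sqrt{14}}{8}$ ($q = - \frac{1}{4} + \frac{\sqrt{\left(5 \cdot 3 + 1\right) - 30}}{8} = - \frac{1}{4} + \frac{\sqrt{\left(15 + 1\right) - 30}}{8} = - \frac{1}{4} + \frac{\sqrt{16 - 30}}{8} = - \frac{1}{4} + \frac{\sqrt{-14}}{8} = - \frac{1}{4} + \frac{i \sqrt{14}}{8} \approx -0.25 + 0.46771 i$)
$D{\left(E,b \right)} = 6$ ($D{\left(E,b \right)} = -2 + 8 = 6$)
$\sqrt{\frac{1}{24233} + \left(50 + q D{\left(1,-8 \right)}\right)} = \sqrt{\frac{1}{24233} + \left(50 + \left(- \frac{1}{4} + \frac{i \sqrt{14}}{8}\right) 6\right)} = \sqrt{\frac{1}{24233} + \left(50 - \left(\frac{3}{2} - \frac{3 i \sqrt{14}}{4}\right)\right)} = \sqrt{\frac{1}{24233} + \left(\frac{97}{2} + \frac{3 i \sqrt{14}}{4}\right)} = \sqrt{\frac{2350603}{48466} + \frac{3 i \sqrt{14}}{4}}$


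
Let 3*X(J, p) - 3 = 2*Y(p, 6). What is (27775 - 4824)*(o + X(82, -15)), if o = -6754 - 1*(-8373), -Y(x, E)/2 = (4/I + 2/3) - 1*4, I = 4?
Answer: 335268208/9 ≈ 3.7252e+7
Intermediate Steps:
Y(x, E) = 14/3 (Y(x, E) = -2*((4/4 + 2/3) - 1*4) = -2*((4*(¼) + 2*(⅓)) - 4) = -2*((1 + ⅔) - 4) = -2*(5/3 - 4) = -2*(-7/3) = 14/3)
X(J, p) = 37/9 (X(J, p) = 1 + (2*(14/3))/3 = 1 + (⅓)*(28/3) = 1 + 28/9 = 37/9)
o = 1619 (o = -6754 + 8373 = 1619)
(27775 - 4824)*(o + X(82, -15)) = (27775 - 4824)*(1619 + 37/9) = 22951*(14608/9) = 335268208/9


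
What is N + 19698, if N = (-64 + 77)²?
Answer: 19867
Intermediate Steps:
N = 169 (N = 13² = 169)
N + 19698 = 169 + 19698 = 19867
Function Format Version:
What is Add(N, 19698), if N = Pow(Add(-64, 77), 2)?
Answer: 19867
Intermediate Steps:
N = 169 (N = Pow(13, 2) = 169)
Add(N, 19698) = Add(169, 19698) = 19867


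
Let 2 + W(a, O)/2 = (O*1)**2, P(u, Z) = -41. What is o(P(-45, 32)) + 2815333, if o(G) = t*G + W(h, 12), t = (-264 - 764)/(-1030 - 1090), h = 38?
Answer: 1492266473/530 ≈ 2.8156e+6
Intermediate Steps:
W(a, O) = -4 + 2*O**2 (W(a, O) = -4 + 2*(O*1)**2 = -4 + 2*O**2)
t = 257/530 (t = -1028/(-2120) = -1028*(-1/2120) = 257/530 ≈ 0.48491)
o(G) = 284 + 257*G/530 (o(G) = 257*G/530 + (-4 + 2*12**2) = 257*G/530 + (-4 + 2*144) = 257*G/530 + (-4 + 288) = 257*G/530 + 284 = 284 + 257*G/530)
o(P(-45, 32)) + 2815333 = (284 + (257/530)*(-41)) + 2815333 = (284 - 10537/530) + 2815333 = 139983/530 + 2815333 = 1492266473/530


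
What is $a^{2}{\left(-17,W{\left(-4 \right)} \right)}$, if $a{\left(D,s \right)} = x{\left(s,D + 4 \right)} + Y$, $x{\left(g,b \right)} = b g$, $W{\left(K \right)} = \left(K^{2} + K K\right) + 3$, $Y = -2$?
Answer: $208849$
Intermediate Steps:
$W{\left(K \right)} = 3 + 2 K^{2}$ ($W{\left(K \right)} = \left(K^{2} + K^{2}\right) + 3 = 2 K^{2} + 3 = 3 + 2 K^{2}$)
$a{\left(D,s \right)} = -2 + s \left(4 + D\right)$ ($a{\left(D,s \right)} = \left(D + 4\right) s - 2 = \left(4 + D\right) s - 2 = s \left(4 + D\right) - 2 = -2 + s \left(4 + D\right)$)
$a^{2}{\left(-17,W{\left(-4 \right)} \right)} = \left(-2 + \left(3 + 2 \left(-4\right)^{2}\right) \left(4 - 17\right)\right)^{2} = \left(-2 + \left(3 + 2 \cdot 16\right) \left(-13\right)\right)^{2} = \left(-2 + \left(3 + 32\right) \left(-13\right)\right)^{2} = \left(-2 + 35 \left(-13\right)\right)^{2} = \left(-2 - 455\right)^{2} = \left(-457\right)^{2} = 208849$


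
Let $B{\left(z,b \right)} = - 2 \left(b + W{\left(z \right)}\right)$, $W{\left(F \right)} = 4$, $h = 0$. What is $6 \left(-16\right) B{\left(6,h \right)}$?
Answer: $768$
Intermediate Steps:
$B{\left(z,b \right)} = -8 - 2 b$ ($B{\left(z,b \right)} = - 2 \left(b + 4\right) = - 2 \left(4 + b\right) = -8 - 2 b$)
$6 \left(-16\right) B{\left(6,h \right)} = 6 \left(-16\right) \left(-8 - 0\right) = - 96 \left(-8 + 0\right) = \left(-96\right) \left(-8\right) = 768$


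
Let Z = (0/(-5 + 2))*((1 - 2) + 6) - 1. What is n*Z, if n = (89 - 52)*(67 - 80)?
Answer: 481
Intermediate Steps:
n = -481 (n = 37*(-13) = -481)
Z = -1 (Z = (0/(-3))*(-1 + 6) - 1 = (0*(-⅓))*5 - 1 = 0*5 - 1 = 0 - 1 = -1)
n*Z = -481*(-1) = 481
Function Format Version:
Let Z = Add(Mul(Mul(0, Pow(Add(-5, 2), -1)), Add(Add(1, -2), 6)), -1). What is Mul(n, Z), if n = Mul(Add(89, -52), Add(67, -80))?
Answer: 481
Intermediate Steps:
n = -481 (n = Mul(37, -13) = -481)
Z = -1 (Z = Add(Mul(Mul(0, Pow(-3, -1)), Add(-1, 6)), -1) = Add(Mul(Mul(0, Rational(-1, 3)), 5), -1) = Add(Mul(0, 5), -1) = Add(0, -1) = -1)
Mul(n, Z) = Mul(-481, -1) = 481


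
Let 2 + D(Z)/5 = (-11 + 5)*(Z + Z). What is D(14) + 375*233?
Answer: 86525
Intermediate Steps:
D(Z) = -10 - 60*Z (D(Z) = -10 + 5*((-11 + 5)*(Z + Z)) = -10 + 5*(-12*Z) = -10 - 60*Z)
D(14) + 375*233 = (-10 - 60*14) + 375*233 = (-10 - 840) + 87375 = -850 + 87375 = 86525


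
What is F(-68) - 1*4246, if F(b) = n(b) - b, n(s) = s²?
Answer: 446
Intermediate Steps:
F(b) = b² - b
F(-68) - 1*4246 = -68*(-1 - 68) - 1*4246 = -68*(-69) - 4246 = 4692 - 4246 = 446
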